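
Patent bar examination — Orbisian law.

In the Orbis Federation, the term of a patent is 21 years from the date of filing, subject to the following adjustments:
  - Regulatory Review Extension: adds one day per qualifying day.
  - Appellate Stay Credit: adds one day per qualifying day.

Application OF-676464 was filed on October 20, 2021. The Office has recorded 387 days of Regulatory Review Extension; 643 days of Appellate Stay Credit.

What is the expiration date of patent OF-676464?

Base term: filing date + 21 years → 20 October 2042.
Regulatory Review Extension: +387 days → 11 November 2043.
Appellate Stay Credit: +643 days → 15 August 2045.

August 15, 2045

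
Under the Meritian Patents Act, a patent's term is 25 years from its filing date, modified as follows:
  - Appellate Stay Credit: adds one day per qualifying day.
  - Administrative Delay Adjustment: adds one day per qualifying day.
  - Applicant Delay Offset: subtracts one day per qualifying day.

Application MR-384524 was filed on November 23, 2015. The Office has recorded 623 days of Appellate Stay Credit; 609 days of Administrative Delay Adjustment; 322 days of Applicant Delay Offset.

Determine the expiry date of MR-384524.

Base term: filing date + 25 years → 23 November 2040.
Appellate Stay Credit: +623 days → 8 August 2042.
Administrative Delay Adjustment: +609 days → 8 April 2044.
Applicant Delay Offset: −322 days → 22 May 2043.

2043-05-22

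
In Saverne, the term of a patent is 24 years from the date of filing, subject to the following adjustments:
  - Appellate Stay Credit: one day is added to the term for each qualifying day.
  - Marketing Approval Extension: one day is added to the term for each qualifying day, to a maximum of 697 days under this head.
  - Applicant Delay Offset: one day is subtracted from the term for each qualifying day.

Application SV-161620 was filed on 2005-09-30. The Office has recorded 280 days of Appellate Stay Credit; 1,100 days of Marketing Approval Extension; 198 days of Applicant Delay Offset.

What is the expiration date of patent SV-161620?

November 18, 2031

Base term: filing date + 24 years → 30 September 2029.
Appellate Stay Credit: +280 days → 7 July 2030.
Marketing Approval Extension: 1100 days claimed exceeds the 697-day cap, so +697 days → 3 June 2032.
Applicant Delay Offset: −198 days → 18 November 2031.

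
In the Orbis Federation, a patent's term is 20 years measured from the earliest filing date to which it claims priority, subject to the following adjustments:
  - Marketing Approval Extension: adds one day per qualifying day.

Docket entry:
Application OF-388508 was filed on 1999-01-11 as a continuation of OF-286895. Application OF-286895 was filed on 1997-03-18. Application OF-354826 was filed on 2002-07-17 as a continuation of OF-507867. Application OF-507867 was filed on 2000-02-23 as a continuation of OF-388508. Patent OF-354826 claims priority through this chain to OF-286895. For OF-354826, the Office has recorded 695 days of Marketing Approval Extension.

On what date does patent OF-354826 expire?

February 11, 2019

Earliest priority filing: 18 March 1997.
Base term: 18 March 1997 + 20 years → 18 March 2017.
Marketing Approval Extension: +695 days → 11 February 2019.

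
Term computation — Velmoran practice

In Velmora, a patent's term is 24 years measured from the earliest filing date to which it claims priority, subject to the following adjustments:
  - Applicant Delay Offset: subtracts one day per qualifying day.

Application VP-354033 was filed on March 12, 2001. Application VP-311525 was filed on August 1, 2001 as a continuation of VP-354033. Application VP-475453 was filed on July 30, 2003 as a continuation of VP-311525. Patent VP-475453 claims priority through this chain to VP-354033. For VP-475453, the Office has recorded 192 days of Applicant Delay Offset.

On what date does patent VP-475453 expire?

Earliest priority filing: 12 March 2001.
Base term: 12 March 2001 + 24 years → 12 March 2025.
Applicant Delay Offset: −192 days → 1 September 2024.

September 1, 2024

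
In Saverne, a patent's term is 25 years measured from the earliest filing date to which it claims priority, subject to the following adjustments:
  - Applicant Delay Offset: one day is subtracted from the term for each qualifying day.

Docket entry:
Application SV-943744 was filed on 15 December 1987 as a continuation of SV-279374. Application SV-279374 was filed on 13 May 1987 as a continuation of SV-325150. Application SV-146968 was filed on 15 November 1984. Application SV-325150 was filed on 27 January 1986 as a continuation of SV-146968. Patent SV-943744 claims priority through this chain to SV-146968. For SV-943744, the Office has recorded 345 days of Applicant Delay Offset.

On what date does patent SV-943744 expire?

Earliest priority filing: 15 November 1984.
Base term: 15 November 1984 + 25 years → 15 November 2009.
Applicant Delay Offset: −345 days → 5 December 2008.

December 5, 2008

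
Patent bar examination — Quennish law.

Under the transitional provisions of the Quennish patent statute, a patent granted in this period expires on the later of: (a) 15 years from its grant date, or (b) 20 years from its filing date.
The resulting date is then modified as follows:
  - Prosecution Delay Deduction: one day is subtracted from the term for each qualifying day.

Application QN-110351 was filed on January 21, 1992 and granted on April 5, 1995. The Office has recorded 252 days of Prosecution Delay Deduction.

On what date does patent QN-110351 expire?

(a) grant + 15 years → 5 April 2010.
(b) filing + 20 years → 21 January 2012.
Later of the two: 21 January 2012.
Prosecution Delay Deduction: −252 days → 14 May 2011.

2011-05-14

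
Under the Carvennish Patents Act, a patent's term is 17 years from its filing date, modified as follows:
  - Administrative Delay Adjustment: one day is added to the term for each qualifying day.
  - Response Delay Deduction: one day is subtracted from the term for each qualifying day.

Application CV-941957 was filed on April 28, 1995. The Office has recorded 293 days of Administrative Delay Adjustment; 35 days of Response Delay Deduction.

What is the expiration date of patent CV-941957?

2013-01-11

Base term: filing date + 17 years → 28 April 2012.
Administrative Delay Adjustment: +293 days → 15 February 2013.
Response Delay Deduction: −35 days → 11 January 2013.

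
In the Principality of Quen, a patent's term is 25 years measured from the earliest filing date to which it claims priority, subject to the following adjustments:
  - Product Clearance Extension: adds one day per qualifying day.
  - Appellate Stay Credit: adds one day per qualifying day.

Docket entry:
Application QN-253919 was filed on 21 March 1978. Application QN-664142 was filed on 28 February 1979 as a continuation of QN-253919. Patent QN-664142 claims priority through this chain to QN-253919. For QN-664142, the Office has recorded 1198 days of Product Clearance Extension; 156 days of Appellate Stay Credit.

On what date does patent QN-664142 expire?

2006-12-04

Earliest priority filing: 21 March 1978.
Base term: 21 March 1978 + 25 years → 21 March 2003.
Product Clearance Extension: +1198 days → 1 July 2006.
Appellate Stay Credit: +156 days → 4 December 2006.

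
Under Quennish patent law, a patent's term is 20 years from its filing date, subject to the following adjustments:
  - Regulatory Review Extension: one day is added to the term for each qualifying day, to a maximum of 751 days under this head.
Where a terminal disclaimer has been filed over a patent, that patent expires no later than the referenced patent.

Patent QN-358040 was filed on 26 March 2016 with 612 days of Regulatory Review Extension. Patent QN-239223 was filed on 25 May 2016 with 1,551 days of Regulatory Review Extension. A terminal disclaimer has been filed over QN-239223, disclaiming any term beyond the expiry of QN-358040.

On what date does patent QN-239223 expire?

Natural term of QN-239223:
  Base: filing + 20 years → 25 May 2036.
  Regulatory Review Extension: 1551 days claimed exceeds the 751-day cap, so +751 days → 15 June 2038.
Expiry of referenced patent QN-358040:
  Base: filing + 20 years → 26 March 2036.
  Regulatory Review Extension: 612 days (within the 751-day cap) → +612 days → 28 November 2037.
Terminal disclaimer: QN-239223 expires on the earlier of 15 June 2038 and 28 November 2037.

2037-11-28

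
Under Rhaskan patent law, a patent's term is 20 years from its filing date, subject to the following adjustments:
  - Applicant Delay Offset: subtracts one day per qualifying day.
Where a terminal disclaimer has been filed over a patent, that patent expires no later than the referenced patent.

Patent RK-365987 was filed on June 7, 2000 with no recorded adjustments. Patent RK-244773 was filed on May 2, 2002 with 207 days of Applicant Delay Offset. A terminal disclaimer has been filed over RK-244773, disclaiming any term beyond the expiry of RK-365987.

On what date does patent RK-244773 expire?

2020-06-07

Natural term of RK-244773:
  Base: filing + 20 years → 2 May 2022.
  Applicant Delay Offset: −207 days → 7 October 2021.
Expiry of referenced patent RK-365987:
  Base: filing + 20 years → 7 June 2020.
Terminal disclaimer: RK-244773 expires on the earlier of 7 October 2021 and 7 June 2020.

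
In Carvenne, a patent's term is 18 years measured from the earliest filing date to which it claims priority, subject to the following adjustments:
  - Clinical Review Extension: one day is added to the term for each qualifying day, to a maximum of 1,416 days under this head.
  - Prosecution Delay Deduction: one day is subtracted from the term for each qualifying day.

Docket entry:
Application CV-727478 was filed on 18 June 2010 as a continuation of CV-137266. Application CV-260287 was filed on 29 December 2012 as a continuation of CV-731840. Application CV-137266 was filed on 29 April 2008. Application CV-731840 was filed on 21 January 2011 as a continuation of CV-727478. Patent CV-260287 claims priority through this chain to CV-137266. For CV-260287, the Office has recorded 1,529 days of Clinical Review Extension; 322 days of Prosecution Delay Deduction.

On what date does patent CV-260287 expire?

April 27, 2029

Earliest priority filing: 29 April 2008.
Base term: 29 April 2008 + 18 years → 29 April 2026.
Clinical Review Extension: 1529 days claimed exceeds the 1416-day cap, so +1416 days → 15 March 2030.
Prosecution Delay Deduction: −322 days → 27 April 2029.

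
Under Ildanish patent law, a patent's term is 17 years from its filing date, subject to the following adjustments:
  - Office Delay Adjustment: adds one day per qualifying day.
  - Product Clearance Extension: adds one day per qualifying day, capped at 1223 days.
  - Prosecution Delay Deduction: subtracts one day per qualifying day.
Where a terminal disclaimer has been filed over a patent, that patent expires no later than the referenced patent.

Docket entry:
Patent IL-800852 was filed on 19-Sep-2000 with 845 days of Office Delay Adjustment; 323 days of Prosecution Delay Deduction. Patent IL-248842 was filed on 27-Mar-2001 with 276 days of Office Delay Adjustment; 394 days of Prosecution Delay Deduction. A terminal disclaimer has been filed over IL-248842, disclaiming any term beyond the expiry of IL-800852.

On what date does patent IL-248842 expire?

Natural term of IL-248842:
  Base: filing + 17 years → 27 March 2018.
  Office Delay Adjustment: +276 days → 28 December 2018.
  Prosecution Delay Deduction: −394 days → 29 November 2017.
Expiry of referenced patent IL-800852:
  Base: filing + 17 years → 19 September 2017.
  Office Delay Adjustment: +845 days → 12 January 2020.
  Prosecution Delay Deduction: −323 days → 23 February 2019.
Terminal disclaimer: IL-248842 expires on the earlier of 29 November 2017 and 23 February 2019.

November 29, 2017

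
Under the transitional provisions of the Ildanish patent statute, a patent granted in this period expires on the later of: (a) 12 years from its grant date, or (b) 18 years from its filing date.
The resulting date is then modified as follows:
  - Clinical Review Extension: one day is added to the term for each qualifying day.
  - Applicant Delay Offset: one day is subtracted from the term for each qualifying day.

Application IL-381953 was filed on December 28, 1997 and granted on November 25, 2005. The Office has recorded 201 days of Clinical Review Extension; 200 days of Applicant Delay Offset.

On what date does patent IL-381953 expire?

November 26, 2017

(a) grant + 12 years → 25 November 2017.
(b) filing + 18 years → 28 December 2015.
Later of the two: 25 November 2017.
Clinical Review Extension: +201 days → 14 June 2018.
Applicant Delay Offset: −200 days → 26 November 2017.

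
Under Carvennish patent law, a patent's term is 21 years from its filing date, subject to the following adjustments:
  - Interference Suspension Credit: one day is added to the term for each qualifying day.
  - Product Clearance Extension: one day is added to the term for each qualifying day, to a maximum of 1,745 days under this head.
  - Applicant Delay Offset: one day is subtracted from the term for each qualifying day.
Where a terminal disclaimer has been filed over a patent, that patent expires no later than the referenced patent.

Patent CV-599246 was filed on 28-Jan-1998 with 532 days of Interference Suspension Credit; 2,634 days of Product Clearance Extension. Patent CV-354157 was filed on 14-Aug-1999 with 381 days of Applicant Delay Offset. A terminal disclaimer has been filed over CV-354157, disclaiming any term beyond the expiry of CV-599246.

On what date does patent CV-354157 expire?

July 30, 2019

Natural term of CV-354157:
  Base: filing + 21 years → 14 August 2020.
  Applicant Delay Offset: −381 days → 30 July 2019.
Expiry of referenced patent CV-599246:
  Base: filing + 21 years → 28 January 2019.
  Interference Suspension Credit: +532 days → 13 July 2020.
  Product Clearance Extension: 2634 days claimed exceeds the 1745-day cap, so +1745 days → 23 April 2025.
Terminal disclaimer: CV-354157 expires on the earlier of 30 July 2019 and 23 April 2025.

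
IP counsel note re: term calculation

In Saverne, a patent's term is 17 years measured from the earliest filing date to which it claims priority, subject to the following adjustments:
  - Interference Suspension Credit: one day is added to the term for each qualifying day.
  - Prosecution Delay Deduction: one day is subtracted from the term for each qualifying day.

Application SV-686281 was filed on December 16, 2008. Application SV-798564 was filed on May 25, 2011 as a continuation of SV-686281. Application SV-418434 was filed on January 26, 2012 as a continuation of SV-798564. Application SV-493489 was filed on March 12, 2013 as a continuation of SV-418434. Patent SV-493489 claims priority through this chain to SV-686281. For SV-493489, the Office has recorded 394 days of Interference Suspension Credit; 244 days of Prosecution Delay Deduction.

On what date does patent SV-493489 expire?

Earliest priority filing: 16 December 2008.
Base term: 16 December 2008 + 17 years → 16 December 2025.
Interference Suspension Credit: +394 days → 14 January 2027.
Prosecution Delay Deduction: −244 days → 15 May 2026.

May 15, 2026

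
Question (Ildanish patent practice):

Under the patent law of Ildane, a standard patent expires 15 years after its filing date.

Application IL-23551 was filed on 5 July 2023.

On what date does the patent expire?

Filing date + 15 years → 5 July 2038.

July 5, 2038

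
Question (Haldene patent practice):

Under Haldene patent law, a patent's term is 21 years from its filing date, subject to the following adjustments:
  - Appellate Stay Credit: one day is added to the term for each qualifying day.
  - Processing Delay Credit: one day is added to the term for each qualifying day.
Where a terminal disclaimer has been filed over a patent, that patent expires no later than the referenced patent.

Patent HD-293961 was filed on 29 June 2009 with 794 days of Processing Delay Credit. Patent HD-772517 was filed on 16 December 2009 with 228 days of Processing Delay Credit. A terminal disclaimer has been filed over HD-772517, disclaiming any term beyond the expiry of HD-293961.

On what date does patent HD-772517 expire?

Natural term of HD-772517:
  Base: filing + 21 years → 16 December 2030.
  Processing Delay Credit: +228 days → 1 August 2031.
Expiry of referenced patent HD-293961:
  Base: filing + 21 years → 29 June 2030.
  Processing Delay Credit: +794 days → 31 August 2032.
Terminal disclaimer: HD-772517 expires on the earlier of 1 August 2031 and 31 August 2032.

2031-08-01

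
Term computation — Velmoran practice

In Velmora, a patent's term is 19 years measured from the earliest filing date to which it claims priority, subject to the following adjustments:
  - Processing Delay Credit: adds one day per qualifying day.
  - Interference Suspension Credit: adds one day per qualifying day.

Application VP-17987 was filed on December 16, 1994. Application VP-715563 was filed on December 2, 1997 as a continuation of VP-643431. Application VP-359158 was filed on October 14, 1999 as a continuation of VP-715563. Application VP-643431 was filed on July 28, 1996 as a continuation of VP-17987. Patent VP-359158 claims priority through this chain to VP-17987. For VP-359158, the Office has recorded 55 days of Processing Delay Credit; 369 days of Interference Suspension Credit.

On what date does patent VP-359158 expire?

Earliest priority filing: 16 December 1994.
Base term: 16 December 1994 + 19 years → 16 December 2013.
Processing Delay Credit: +55 days → 9 February 2014.
Interference Suspension Credit: +369 days → 13 February 2015.

February 13, 2015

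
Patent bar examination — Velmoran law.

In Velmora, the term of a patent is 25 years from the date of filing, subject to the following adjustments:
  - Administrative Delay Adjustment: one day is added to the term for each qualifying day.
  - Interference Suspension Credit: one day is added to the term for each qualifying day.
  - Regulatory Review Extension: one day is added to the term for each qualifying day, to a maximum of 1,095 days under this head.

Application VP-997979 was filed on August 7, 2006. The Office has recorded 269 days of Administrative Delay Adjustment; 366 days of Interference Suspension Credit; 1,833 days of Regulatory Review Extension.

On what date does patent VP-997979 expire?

Base term: filing date + 25 years → 7 August 2031.
Administrative Delay Adjustment: +269 days → 2 May 2032.
Interference Suspension Credit: +366 days → 3 May 2033.
Regulatory Review Extension: 1833 days claimed exceeds the 1095-day cap, so +1095 days → 2 May 2036.

2036-05-02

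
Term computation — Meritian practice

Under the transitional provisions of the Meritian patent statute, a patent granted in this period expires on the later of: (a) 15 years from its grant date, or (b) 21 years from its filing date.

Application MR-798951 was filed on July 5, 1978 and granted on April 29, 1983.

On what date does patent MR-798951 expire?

1999-07-05

(a) grant + 15 years → 29 April 1998.
(b) filing + 21 years → 5 July 1999.
Later of the two: 5 July 1999.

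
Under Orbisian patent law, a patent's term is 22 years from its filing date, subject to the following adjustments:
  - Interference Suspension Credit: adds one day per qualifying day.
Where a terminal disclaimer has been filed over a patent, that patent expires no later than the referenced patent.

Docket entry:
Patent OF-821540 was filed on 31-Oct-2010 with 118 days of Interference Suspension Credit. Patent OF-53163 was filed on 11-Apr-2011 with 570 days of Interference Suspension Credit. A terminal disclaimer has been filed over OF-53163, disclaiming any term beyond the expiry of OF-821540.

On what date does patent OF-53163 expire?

2033-02-26

Natural term of OF-53163:
  Base: filing + 22 years → 11 April 2033.
  Interference Suspension Credit: +570 days → 2 November 2034.
Expiry of referenced patent OF-821540:
  Base: filing + 22 years → 31 October 2032.
  Interference Suspension Credit: +118 days → 26 February 2033.
Terminal disclaimer: OF-53163 expires on the earlier of 2 November 2034 and 26 February 2033.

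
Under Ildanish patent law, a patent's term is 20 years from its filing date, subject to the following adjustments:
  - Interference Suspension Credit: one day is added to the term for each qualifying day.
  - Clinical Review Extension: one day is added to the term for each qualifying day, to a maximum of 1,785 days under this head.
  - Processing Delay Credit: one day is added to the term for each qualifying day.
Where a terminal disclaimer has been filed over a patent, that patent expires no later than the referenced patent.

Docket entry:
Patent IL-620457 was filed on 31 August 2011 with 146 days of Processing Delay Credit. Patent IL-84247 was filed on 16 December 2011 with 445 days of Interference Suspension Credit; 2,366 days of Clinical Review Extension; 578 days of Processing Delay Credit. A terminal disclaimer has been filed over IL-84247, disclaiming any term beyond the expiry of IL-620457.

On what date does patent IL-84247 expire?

January 24, 2032

Natural term of IL-84247:
  Base: filing + 20 years → 16 December 2031.
  Interference Suspension Credit: +445 days → 5 March 2033.
  Clinical Review Extension: 2366 days claimed exceeds the 1785-day cap, so +1785 days → 23 January 2038.
  Processing Delay Credit: +578 days → 24 August 2039.
Expiry of referenced patent IL-620457:
  Base: filing + 20 years → 31 August 2031.
  Processing Delay Credit: +146 days → 24 January 2032.
Terminal disclaimer: IL-84247 expires on the earlier of 24 August 2039 and 24 January 2032.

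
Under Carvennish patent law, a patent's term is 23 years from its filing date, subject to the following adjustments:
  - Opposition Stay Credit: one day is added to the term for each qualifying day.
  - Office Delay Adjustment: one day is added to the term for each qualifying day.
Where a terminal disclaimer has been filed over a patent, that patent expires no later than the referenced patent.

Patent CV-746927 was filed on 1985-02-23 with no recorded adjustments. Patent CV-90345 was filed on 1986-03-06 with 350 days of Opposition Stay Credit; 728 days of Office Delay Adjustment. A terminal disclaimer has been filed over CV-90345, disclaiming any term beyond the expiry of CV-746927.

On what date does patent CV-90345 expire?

Natural term of CV-90345:
  Base: filing + 23 years → 6 March 2009.
  Opposition Stay Credit: +350 days → 19 February 2010.
  Office Delay Adjustment: +728 days → 17 February 2012.
Expiry of referenced patent CV-746927:
  Base: filing + 23 years → 23 February 2008.
Terminal disclaimer: CV-90345 expires on the earlier of 17 February 2012 and 23 February 2008.

February 23, 2008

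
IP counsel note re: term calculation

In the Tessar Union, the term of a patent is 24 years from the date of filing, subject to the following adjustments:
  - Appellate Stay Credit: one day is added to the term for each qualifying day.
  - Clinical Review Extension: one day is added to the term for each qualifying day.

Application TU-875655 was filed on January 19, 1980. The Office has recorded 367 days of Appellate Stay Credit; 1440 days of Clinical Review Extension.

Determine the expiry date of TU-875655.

2008-12-30

Base term: filing date + 24 years → 19 January 2004.
Appellate Stay Credit: +367 days → 20 January 2005.
Clinical Review Extension: +1440 days → 30 December 2008.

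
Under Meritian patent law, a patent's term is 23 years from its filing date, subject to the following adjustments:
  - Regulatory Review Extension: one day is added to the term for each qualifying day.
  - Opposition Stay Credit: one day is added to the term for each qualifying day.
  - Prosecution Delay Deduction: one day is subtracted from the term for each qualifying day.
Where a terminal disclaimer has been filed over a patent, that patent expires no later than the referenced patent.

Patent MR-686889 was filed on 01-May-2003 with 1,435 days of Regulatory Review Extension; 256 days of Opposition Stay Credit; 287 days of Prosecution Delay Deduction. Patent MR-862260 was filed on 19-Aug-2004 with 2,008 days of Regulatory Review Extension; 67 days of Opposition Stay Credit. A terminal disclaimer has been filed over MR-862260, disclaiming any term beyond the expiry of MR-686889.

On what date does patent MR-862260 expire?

March 5, 2030

Natural term of MR-862260:
  Base: filing + 23 years → 19 August 2027.
  Regulatory Review Extension: +2008 days → 16 February 2033.
  Opposition Stay Credit: +67 days → 24 April 2033.
Expiry of referenced patent MR-686889:
  Base: filing + 23 years → 1 May 2026.
  Regulatory Review Extension: +1435 days → 5 April 2030.
  Opposition Stay Credit: +256 days → 17 December 2030.
  Prosecution Delay Deduction: −287 days → 5 March 2030.
Terminal disclaimer: MR-862260 expires on the earlier of 24 April 2033 and 5 March 2030.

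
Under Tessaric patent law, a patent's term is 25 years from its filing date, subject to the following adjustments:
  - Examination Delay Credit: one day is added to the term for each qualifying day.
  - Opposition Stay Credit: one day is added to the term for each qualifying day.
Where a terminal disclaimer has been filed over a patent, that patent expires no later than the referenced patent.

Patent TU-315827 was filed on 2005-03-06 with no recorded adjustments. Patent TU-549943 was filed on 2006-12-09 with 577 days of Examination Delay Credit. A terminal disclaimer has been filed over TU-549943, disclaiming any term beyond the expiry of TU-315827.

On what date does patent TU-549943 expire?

Natural term of TU-549943:
  Base: filing + 25 years → 9 December 2031.
  Examination Delay Credit: +577 days → 8 July 2033.
Expiry of referenced patent TU-315827:
  Base: filing + 25 years → 6 March 2030.
Terminal disclaimer: TU-549943 expires on the earlier of 8 July 2033 and 6 March 2030.

2030-03-06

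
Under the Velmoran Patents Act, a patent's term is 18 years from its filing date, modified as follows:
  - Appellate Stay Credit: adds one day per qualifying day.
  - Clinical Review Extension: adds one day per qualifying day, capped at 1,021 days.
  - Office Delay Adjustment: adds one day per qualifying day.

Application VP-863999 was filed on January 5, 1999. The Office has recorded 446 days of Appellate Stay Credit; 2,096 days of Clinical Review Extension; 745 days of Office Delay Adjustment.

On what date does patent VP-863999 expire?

Base term: filing date + 18 years → 5 January 2017.
Appellate Stay Credit: +446 days → 27 March 2018.
Clinical Review Extension: 2096 days claimed exceeds the 1021-day cap, so +1021 days → 11 January 2021.
Office Delay Adjustment: +745 days → 26 January 2023.

2023-01-26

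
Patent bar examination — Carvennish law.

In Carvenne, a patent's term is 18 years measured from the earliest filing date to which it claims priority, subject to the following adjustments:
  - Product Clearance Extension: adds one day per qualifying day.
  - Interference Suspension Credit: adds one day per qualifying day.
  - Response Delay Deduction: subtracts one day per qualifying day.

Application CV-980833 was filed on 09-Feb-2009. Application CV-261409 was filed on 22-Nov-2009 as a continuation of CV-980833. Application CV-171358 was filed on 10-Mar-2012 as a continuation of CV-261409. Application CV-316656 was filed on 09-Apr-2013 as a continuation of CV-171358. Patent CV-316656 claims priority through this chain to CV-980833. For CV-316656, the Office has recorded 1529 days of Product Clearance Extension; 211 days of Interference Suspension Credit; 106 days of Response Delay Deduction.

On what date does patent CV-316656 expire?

Earliest priority filing: 9 February 2009.
Base term: 9 February 2009 + 18 years → 9 February 2027.
Product Clearance Extension: +1529 days → 18 April 2031.
Interference Suspension Credit: +211 days → 15 November 2031.
Response Delay Deduction: −106 days → 1 August 2031.

2031-08-01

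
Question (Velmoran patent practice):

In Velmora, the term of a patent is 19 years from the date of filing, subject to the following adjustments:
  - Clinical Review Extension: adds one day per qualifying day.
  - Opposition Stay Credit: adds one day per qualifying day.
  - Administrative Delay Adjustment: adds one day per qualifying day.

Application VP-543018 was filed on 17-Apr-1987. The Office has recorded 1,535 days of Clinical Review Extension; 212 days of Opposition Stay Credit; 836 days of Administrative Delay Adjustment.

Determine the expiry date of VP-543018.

May 13, 2013

Base term: filing date + 19 years → 17 April 2006.
Clinical Review Extension: +1535 days → 30 June 2010.
Opposition Stay Credit: +212 days → 28 January 2011.
Administrative Delay Adjustment: +836 days → 13 May 2013.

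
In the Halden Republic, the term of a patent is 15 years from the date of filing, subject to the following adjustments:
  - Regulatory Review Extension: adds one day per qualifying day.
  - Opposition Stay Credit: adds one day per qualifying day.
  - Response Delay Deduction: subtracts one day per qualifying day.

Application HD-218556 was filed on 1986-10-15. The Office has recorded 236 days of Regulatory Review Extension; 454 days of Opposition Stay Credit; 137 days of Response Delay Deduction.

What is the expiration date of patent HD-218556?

Base term: filing date + 15 years → 15 October 2001.
Regulatory Review Extension: +236 days → 8 June 2002.
Opposition Stay Credit: +454 days → 5 September 2003.
Response Delay Deduction: −137 days → 21 April 2003.

2003-04-21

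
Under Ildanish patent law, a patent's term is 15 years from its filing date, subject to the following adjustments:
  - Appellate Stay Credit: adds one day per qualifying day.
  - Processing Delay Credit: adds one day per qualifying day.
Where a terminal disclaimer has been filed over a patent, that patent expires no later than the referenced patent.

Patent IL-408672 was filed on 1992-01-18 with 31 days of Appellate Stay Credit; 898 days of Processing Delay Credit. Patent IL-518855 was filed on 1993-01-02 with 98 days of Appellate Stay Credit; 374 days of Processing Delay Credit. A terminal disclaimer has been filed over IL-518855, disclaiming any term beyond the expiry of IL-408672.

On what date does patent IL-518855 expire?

Natural term of IL-518855:
  Base: filing + 15 years → 2 January 2008.
  Appellate Stay Credit: +98 days → 9 April 2008.
  Processing Delay Credit: +374 days → 18 April 2009.
Expiry of referenced patent IL-408672:
  Base: filing + 15 years → 18 January 2007.
  Appellate Stay Credit: +31 days → 18 February 2007.
  Processing Delay Credit: +898 days → 4 August 2009.
Terminal disclaimer: IL-518855 expires on the earlier of 18 April 2009 and 4 August 2009.

April 18, 2009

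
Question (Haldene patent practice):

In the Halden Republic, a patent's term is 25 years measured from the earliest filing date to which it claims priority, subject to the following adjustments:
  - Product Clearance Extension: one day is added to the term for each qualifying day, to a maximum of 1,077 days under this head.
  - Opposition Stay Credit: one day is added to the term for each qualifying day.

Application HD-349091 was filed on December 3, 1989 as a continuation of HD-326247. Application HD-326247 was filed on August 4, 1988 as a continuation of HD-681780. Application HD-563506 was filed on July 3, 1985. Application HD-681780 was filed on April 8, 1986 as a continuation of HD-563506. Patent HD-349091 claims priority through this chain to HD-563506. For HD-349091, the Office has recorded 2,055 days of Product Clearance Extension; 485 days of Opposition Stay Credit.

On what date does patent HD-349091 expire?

October 12, 2014

Earliest priority filing: 3 July 1985.
Base term: 3 July 1985 + 25 years → 3 July 2010.
Product Clearance Extension: 2055 days claimed exceeds the 1077-day cap, so +1077 days → 14 June 2013.
Opposition Stay Credit: +485 days → 12 October 2014.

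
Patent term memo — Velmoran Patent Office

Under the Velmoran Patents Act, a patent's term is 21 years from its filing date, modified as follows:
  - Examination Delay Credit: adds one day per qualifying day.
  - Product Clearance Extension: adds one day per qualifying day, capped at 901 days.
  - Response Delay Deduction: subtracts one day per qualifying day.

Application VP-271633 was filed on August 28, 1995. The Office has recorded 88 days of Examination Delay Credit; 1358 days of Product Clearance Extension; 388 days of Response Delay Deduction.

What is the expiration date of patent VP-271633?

2018-04-21

Base term: filing date + 21 years → 28 August 2016.
Examination Delay Credit: +88 days → 24 November 2016.
Product Clearance Extension: 1358 days claimed exceeds the 901-day cap, so +901 days → 14 May 2019.
Response Delay Deduction: −388 days → 21 April 2018.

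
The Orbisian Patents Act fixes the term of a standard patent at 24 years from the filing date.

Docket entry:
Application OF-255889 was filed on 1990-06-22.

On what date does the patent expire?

2014-06-22

Filing date + 24 years → 22 June 2014.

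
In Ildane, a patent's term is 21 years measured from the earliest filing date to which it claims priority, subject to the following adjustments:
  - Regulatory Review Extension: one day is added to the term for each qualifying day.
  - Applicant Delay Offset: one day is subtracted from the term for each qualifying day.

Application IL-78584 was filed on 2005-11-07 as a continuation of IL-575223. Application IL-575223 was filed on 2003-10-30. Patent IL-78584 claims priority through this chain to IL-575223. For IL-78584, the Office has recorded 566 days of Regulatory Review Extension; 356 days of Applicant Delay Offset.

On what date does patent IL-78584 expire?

May 28, 2025

Earliest priority filing: 30 October 2003.
Base term: 30 October 2003 + 21 years → 30 October 2024.
Regulatory Review Extension: +566 days → 19 May 2026.
Applicant Delay Offset: −356 days → 28 May 2025.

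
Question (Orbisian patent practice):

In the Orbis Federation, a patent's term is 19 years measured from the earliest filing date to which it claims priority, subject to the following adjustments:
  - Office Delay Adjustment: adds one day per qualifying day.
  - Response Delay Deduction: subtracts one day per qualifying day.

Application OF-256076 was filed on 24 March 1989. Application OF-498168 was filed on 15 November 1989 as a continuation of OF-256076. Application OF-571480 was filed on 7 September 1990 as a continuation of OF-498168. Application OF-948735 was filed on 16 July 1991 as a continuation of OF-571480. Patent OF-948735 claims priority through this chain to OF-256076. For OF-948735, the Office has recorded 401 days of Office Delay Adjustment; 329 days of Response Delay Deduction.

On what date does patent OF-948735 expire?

Earliest priority filing: 24 March 1989.
Base term: 24 March 1989 + 19 years → 24 March 2008.
Office Delay Adjustment: +401 days → 29 April 2009.
Response Delay Deduction: −329 days → 4 June 2008.

June 4, 2008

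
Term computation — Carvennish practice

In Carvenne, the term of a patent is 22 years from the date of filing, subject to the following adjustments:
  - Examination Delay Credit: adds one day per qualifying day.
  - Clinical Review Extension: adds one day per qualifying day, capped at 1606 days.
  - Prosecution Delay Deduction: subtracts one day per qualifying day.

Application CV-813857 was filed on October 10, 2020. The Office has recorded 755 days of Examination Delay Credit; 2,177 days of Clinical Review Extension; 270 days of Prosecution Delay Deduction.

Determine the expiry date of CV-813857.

2048-07-01

Base term: filing date + 22 years → 10 October 2042.
Examination Delay Credit: +755 days → 3 November 2044.
Clinical Review Extension: 2177 days claimed exceeds the 1606-day cap, so +1606 days → 28 March 2049.
Prosecution Delay Deduction: −270 days → 1 July 2048.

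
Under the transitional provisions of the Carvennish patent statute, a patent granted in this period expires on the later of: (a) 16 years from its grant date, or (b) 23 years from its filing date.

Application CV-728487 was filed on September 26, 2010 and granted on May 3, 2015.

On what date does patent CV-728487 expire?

(a) grant + 16 years → 3 May 2031.
(b) filing + 23 years → 26 September 2033.
Later of the two: 26 September 2033.

2033-09-26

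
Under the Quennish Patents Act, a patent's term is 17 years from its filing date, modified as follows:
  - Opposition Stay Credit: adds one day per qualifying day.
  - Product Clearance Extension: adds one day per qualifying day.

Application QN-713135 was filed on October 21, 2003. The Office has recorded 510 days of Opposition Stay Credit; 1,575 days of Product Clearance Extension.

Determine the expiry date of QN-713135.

Base term: filing date + 17 years → 21 October 2020.
Opposition Stay Credit: +510 days → 15 March 2022.
Product Clearance Extension: +1575 days → 7 July 2026.

July 7, 2026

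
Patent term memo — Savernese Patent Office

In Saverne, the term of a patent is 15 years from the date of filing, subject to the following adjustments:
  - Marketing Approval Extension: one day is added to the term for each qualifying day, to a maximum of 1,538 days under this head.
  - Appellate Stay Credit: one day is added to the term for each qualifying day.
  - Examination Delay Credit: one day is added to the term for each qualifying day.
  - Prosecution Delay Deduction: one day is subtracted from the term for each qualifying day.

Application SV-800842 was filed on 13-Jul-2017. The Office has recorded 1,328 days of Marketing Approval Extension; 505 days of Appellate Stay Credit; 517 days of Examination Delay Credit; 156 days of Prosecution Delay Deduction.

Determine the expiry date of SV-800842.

July 16, 2038

Base term: filing date + 15 years → 13 July 2032.
Marketing Approval Extension: 1328 days (within the 1538-day cap) → +1328 days → 2 March 2036.
Appellate Stay Credit: +505 days → 20 July 2037.
Examination Delay Credit: +517 days → 19 December 2038.
Prosecution Delay Deduction: −156 days → 16 July 2038.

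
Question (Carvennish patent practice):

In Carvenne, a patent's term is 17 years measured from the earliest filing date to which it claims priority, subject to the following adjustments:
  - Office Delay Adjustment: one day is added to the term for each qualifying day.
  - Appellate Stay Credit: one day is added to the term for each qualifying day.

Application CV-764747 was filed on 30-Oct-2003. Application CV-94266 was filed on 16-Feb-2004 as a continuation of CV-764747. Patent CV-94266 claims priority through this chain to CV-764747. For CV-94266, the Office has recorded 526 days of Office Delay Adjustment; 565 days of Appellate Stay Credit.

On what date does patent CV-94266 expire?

Earliest priority filing: 30 October 2003.
Base term: 30 October 2003 + 17 years → 30 October 2020.
Office Delay Adjustment: +526 days → 9 April 2022.
Appellate Stay Credit: +565 days → 26 October 2023.

2023-10-26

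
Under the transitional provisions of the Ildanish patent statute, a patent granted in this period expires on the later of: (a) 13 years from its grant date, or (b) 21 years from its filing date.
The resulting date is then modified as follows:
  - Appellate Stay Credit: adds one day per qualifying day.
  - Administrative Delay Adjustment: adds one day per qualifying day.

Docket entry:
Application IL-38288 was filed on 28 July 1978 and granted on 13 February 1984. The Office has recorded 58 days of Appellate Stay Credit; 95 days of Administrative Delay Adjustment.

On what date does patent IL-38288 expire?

1999-12-28

(a) grant + 13 years → 13 February 1997.
(b) filing + 21 years → 28 July 1999.
Later of the two: 28 July 1999.
Appellate Stay Credit: +58 days → 24 September 1999.
Administrative Delay Adjustment: +95 days → 28 December 1999.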